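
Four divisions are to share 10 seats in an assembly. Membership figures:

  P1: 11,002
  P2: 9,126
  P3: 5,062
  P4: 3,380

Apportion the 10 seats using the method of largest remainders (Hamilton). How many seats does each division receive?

P1: 4, P2: 3, P3: 2, P4: 1

The standard divisor is 28570/10 = 2857.
Standard quotas: P1 3.8509, P2 3.1943, P3 1.7718, P4 1.1831.
Lower quotas: P1 3, P2 3, P3 1, P4 1 (sum 8, leaving 2 seats).
Remainders in descending order: P1 0.8509, P3 0.7718, P2 0.1943, P4 0.1831.
The surplus seats go to P1, P3.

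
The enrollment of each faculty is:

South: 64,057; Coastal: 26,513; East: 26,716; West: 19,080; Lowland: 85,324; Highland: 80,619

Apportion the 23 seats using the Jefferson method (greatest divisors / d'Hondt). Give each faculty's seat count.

South=5, Coastal=2, East=2, West=1, Lowland=7, Highland=6

Standard divisor 302309/23 ≈ 13143.87; standard quotas: South 4.874, Coastal 2.017, East 2.033, West 1.452, Lowland 6.492, Highland 6.134.
Rounding down gives 4, 2, 2, 1, 6, 6 = 21 seats, so the divisor must be adjusted.
With modified divisor 11900: modified quotas South 5.383, Coastal 2.228, East 2.245, West 1.603, Lowland 7.170, Highland 6.775.
Rounding down: South 5, Coastal 2, East 2, West 1, Lowland 7, Highland 6 (total 23).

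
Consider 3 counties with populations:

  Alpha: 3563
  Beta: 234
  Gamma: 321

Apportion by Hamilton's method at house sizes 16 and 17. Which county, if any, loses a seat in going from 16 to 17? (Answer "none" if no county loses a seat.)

none

At 16 seats: Alpha 14, Beta 1, Gamma 1.
At 17 seats: Alpha 15, Beta 1, Gamma 1.
No county's allocation decreased.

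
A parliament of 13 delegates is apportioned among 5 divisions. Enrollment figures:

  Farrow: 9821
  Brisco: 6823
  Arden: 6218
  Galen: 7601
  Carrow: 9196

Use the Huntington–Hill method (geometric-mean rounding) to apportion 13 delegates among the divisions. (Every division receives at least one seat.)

Farrow 3, Brisco 2, Arden 2, Galen 3, Carrow 3

With divisor 2969: modified quotas Farrow 3.308, Brisco 2.298, Arden 2.094, Galen 2.560, Carrow 3.097.
Geometric-mean thresholds: Farrow √(3·4)=3.464, Brisco √(2·3)=2.449, Arden √(2·3)=2.449, Galen √(2·3)=2.449, Carrow √(3·4)=3.464.
Each quota rounded against its threshold gives Farrow 3, Brisco 2, Arden 2, Galen 3, Carrow 3 (total 13).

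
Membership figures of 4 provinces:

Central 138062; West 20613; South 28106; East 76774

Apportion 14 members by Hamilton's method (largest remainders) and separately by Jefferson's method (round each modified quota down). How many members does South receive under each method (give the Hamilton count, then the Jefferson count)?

2 and 1

Hamilton: Central 7, West 1, South 2, East 4.
Jefferson: Central 8, West 1, South 1, East 4.
South gets 2 under Hamilton and 1 under Jefferson.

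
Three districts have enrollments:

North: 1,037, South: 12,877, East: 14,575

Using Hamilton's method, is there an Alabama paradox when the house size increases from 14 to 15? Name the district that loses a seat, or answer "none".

At 14 seats: North 1, South 6, East 7.
At 15 seats: North 0, South 7, East 8.
North drops from 1 to 0.

North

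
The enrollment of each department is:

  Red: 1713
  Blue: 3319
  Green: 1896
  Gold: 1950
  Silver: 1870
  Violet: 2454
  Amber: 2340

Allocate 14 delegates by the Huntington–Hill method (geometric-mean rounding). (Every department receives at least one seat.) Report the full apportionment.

With divisor 1267: modified quotas Red 1.352, Blue 2.620, Green 1.496, Gold 1.539, Silver 1.476, Violet 1.937, Amber 1.847.
Geometric-mean thresholds: Red √(1·2)=1.414, Blue √(2·3)=2.449, Green √(1·2)=1.414, Gold √(1·2)=1.414, Silver √(1·2)=1.414, Violet √(1·2)=1.414, Amber √(1·2)=1.414.
Each quota rounded against its threshold gives Red 1, Blue 3, Green 2, Gold 2, Silver 2, Violet 2, Amber 2 (total 14).

Red 1, Blue 3, Green 2, Gold 2, Silver 2, Violet 2, Amber 2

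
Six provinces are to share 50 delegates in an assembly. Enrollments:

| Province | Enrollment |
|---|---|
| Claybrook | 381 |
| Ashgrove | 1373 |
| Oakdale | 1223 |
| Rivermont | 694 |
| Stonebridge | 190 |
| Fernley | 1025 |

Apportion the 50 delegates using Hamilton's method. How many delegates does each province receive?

Total 4886; standard divisor 4886/50 ≈ 97.72.
Standard quotas: Claybrook 3.899, Ashgrove 14.050, Oakdale 12.515, Rivermont 7.102, Stonebridge 1.944, Fernley 10.489.
Lower quotas: Claybrook 3, Ashgrove 14, Oakdale 12, Rivermont 7, Stonebridge 1, Fernley 10 (sum 47, leaving 3 seats).
Remainders in descending order: Stonebridge 0.944, Claybrook 0.899, Oakdale 0.515, Fernley 0.489, Rivermont 0.102, Ashgrove 0.050.
Largest remainders: Stonebridge, Claybrook, Oakdale receive the extra seats.

Claybrook: 4; Ashgrove: 14; Oakdale: 13; Rivermont: 7; Stonebridge: 2; Fernley: 10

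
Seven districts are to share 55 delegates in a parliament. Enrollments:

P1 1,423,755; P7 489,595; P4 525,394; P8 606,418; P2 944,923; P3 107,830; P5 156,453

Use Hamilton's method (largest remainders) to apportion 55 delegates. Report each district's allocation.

Standard divisor: 4254368 ÷ 55 ≈ 77352.145.
Standard quotas: P1 18.4061, P7 6.3294, P4 6.7922, P8 7.8397, P2 12.2159, P3 1.3940, P5 2.0226.
Lower quotas: P1 18, P7 6, P4 6, P8 7, P2 12, P3 1, P5 2 (sum 52, leaving 3 seats).
Remainders in descending order: P8 0.8397, P4 0.7922, P1 0.4061, P3 0.3940, P7 0.3294, P2 0.2159, P5 0.0226.
The surplus seats go to P8, P4, P1.

P1 19; P7 6; P4 7; P8 8; P2 12; P3 1; P5 2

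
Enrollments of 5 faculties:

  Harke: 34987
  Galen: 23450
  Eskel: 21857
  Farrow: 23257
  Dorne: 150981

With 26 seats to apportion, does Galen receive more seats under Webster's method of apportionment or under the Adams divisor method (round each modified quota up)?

Webster: Harke 4, Galen 2, Eskel 2, Farrow 2, Dorne 16.
Adams: Harke 4, Galen 3, Eskel 2, Farrow 3, Dorne 14.
Galen gets 2 under Webster and 3 under Adams.

Adams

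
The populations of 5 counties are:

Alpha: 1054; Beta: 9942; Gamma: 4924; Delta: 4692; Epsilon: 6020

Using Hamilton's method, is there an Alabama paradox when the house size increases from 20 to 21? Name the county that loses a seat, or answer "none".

Delta

At 20 seats: Alpha 1, Beta 7, Gamma 4, Delta 4, Epsilon 4.
At 21 seats: Alpha 1, Beta 8, Gamma 4, Delta 3, Epsilon 5.
Delta drops from 4 to 3.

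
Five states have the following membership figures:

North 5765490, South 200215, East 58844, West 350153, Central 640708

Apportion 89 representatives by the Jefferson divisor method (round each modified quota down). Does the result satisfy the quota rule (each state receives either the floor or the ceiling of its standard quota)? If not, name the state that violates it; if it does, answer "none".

Standard quotas: North 73.143, South 2.540, East 0.747, West 4.442, Central 8.128.
Jefferson allocation: North 75, South 2, East 0, West 4, Central 8.
North has quota 73.143 (lower 73, upper 74) but receives 75 — outside the quota interval.

North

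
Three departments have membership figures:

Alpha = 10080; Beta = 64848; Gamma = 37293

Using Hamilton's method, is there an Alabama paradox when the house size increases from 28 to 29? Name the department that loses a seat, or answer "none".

At 28 seats: Alpha 3, Beta 16, Gamma 9.
At 29 seats: Alpha 2, Beta 17, Gamma 10.
Alpha drops from 3 to 2.

Alpha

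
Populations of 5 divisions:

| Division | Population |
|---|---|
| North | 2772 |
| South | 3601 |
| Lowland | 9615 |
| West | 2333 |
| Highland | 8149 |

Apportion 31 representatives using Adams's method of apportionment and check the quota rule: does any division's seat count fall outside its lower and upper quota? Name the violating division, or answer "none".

none

Standard quotas: North 3.246, South 4.217, Lowland 11.260, West 2.732, Highland 9.544.
Adams allocation: North 4, South 4, Lowland 11, West 3, Highland 9.
Every allocation lies between the lower and upper quota.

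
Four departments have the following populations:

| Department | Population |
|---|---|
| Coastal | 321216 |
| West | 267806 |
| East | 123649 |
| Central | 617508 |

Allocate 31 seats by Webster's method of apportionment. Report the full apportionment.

Standard divisor 1330179/31 ≈ 42909; standard quotas: Coastal 7.486, West 6.241, East 2.882, Central 14.391.
Rounding to the nearest integer gives 7, 6, 3, 14 = 30 seats, so the divisor must be adjusted.
With modified divisor 42700: modified quotas Coastal 7.523, West 6.272, East 2.896, Central 14.462.
Rounding to the nearest integer: Coastal 8, West 6, East 3, Central 14 (total 31).

Coastal: 8, West: 6, East: 3, Central: 14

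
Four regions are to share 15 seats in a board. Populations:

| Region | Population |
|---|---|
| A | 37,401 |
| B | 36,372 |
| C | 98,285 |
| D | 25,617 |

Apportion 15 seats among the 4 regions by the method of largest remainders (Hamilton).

The standard divisor is 197675/15 ≈ 13178.333.
Standard quotas: A 2.8381, B 2.7600, C 7.4581, D 1.9439.
Lower quotas: A 2, B 2, C 7, D 1 (sum 12, leaving 3 seats).
Remainders in descending order: D 0.9439, A 0.8381, B 0.7600, C 0.4581.
Largest remainders: D, A, B receive the extra seats.

A 3, B 3, C 7, D 2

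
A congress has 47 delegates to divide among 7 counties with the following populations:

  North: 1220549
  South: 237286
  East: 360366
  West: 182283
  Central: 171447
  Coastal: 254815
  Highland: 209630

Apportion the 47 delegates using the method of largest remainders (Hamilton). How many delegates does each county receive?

Standard divisor: 2636376 ÷ 47 ≈ 56093.106.
Standard quotas: North 21.7593, South 4.2302, East 6.4244, West 3.2497, Central 3.0565, Coastal 4.5427, Highland 3.7372.
Lower quotas: North 21, South 4, East 6, West 3, Central 3, Coastal 4, Highland 3 (sum 44, leaving 3 seats).
Remainders in descending order: North 0.7593, Highland 0.7372, Coastal 0.5427, East 0.4244, West 0.2497, South 0.2302, Central 0.0565.
Largest remainders: North, Highland, Coastal receive the extra seats.

North 22; South 4; East 6; West 3; Central 3; Coastal 5; Highland 4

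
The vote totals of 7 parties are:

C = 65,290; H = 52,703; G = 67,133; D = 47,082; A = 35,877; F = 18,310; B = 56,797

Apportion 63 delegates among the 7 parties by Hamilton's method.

Standard divisor: 343192 ÷ 63 ≈ 5447.492.
Standard quotas: C 11.9853, H 9.6747, G 12.3237, D 8.6429, A 6.5860, F 3.3612, B 10.4263.
Lower quotas: C 11, H 9, G 12, D 8, A 6, F 3, B 10 (sum 59, leaving 4 seats).
Remainders in descending order: C 0.9853, H 0.6747, D 0.6429, A 0.5860, B 0.4263, F 0.3612, G 0.3237.
The surplus seats go to C, H, D, A.

C 12; H 10; G 12; D 9; A 7; F 3; B 10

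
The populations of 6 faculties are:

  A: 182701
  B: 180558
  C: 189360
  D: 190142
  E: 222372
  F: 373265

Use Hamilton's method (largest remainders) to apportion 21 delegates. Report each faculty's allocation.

A 3, B 3, C 3, D 3, E 3, F 6

Standard divisor: 1338398 ÷ 21 ≈ 63733.238.
Standard quotas: A 2.8667, B 2.8330, C 2.9711, D 2.9834, E 3.4891, F 5.8567.
Lower quotas: A 2, B 2, C 2, D 2, E 3, F 5 (sum 16, leaving 5 seats).
Remainders in descending order: D 0.9834, C 0.9711, A 0.8667, F 0.8567, B 0.8330, E 0.4891.
Largest remainders: D, C, A, F, B receive the extra seats.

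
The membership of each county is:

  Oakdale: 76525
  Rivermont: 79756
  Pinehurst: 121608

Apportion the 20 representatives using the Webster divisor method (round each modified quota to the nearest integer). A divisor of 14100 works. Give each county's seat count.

With modified divisor 14100: modified quotas Oakdale 5.427, Rivermont 5.656, Pinehurst 8.625.
Rounding to the nearest integer: Oakdale 5, Rivermont 6, Pinehurst 9 (total 20).

Oakdale: 5, Rivermont: 6, Pinehurst: 9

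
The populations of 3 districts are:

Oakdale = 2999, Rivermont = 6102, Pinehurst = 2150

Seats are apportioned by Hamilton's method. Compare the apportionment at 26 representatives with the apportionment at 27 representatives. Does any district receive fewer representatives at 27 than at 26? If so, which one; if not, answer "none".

none

At 26 seats: Oakdale 7, Rivermont 14, Pinehurst 5.
At 27 seats: Oakdale 7, Rivermont 15, Pinehurst 5.
No district's allocation decreased.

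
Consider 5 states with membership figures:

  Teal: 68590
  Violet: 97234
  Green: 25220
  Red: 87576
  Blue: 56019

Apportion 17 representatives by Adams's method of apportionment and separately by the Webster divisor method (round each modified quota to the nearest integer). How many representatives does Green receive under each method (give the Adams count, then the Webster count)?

2 and 1

Adams: Teal 3, Violet 5, Green 2, Red 4, Blue 3.
Webster: Teal 4, Violet 5, Green 1, Red 4, Blue 3.
Green gets 2 under Adams and 1 under Webster.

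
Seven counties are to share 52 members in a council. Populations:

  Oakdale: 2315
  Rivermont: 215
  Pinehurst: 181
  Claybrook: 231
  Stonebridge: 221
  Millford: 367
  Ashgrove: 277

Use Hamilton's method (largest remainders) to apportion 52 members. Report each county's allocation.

Oakdale 32, Rivermont 3, Pinehurst 2, Claybrook 3, Stonebridge 3, Millford 5, Ashgrove 4

Standard divisor: 3807 ÷ 52 ≈ 73.212.
Standard quotas: Oakdale 31.621, Rivermont 2.937, Pinehurst 2.472, Claybrook 3.155, Stonebridge 3.019, Millford 5.013, Ashgrove 3.784.
Lower quotas: Oakdale 31, Rivermont 2, Pinehurst 2, Claybrook 3, Stonebridge 3, Millford 5, Ashgrove 3 (sum 49, leaving 3 seats).
Remainders in descending order: Rivermont 0.937, Ashgrove 0.784, Oakdale 0.621, Pinehurst 0.472, Claybrook 0.155, Stonebridge 0.019, Millford 0.013.
The surplus seats go to Rivermont, Ashgrove, Oakdale.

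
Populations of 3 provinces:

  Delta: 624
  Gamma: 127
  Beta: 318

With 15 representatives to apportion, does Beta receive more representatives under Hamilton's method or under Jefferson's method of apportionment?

Jefferson

Hamilton: Delta 9, Gamma 2, Beta 4.
Jefferson: Delta 9, Gamma 1, Beta 5.
Beta gets 4 under Hamilton and 5 under Jefferson.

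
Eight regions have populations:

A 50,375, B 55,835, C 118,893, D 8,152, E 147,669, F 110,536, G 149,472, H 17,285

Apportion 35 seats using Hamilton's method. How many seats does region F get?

The standard divisor is 658217/35 ≈ 18806.2.
Standard quotas: A 2.6786, B 2.9690, C 6.3220, D 0.4335, E 7.8521, F 5.8776, G 7.9480, H 0.9191.
Lower quotas: A 2, B 2, C 6, D 0, E 7, F 5, G 7, H 0 (sum 29, leaving 6 seats).
Remainders in descending order: B 0.9690, G 0.9480, H 0.9191, F 0.8776, E 0.8521, A 0.6786, D 0.4335, C 0.3220.
The surplus seats go to B, G, H, F, E, A.
F receives 6.

6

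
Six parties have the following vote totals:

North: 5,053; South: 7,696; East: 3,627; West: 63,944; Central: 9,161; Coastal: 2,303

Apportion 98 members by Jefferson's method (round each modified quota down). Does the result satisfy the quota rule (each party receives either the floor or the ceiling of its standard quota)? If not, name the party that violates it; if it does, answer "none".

Standard quotas: North 5.395, South 8.217, East 3.873, West 68.275, Central 9.781, Coastal 2.459.
Jefferson allocation: North 5, South 8, East 3, West 70, Central 10, Coastal 2.
West has quota 68.275 (lower 68, upper 69) but receives 70 — outside the quota interval.

West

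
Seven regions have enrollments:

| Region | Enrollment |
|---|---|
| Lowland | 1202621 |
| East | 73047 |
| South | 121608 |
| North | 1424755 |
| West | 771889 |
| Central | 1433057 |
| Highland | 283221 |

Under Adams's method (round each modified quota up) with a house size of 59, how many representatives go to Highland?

3

Standard divisor 5310198/59 ≈ 90003.356; standard quotas: Lowland 13.362, East 0.812, South 1.351, North 15.830, West 8.576, Central 15.922, Highland 3.147.
Rounding up gives 14, 1, 2, 16, 9, 16, 4 = 62 seats, so the divisor must be adjusted.
With modified divisor 95300: modified quotas Lowland 12.619, East 0.766, South 1.276, North 14.950, West 8.100, Central 15.037, Highland 2.972.
Rounding up: Lowland 13, East 1, South 2, North 15, West 9, Central 16, Highland 3 (total 59).
Highland receives 3.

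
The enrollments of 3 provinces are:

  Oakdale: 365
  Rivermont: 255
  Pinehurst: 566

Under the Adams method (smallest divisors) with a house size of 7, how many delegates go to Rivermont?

Standard divisor 1186/7 ≈ 169.429; standard quotas: Oakdale 2.154, Rivermont 1.505, Pinehurst 3.341.
Rounding up gives 3, 2, 4 = 9 seats, so the divisor must be adjusted.
With modified divisor 200: modified quotas Oakdale 1.825, Rivermont 1.275, Pinehurst 2.830.
Rounding up: Oakdale 2, Rivermont 2, Pinehurst 3 (total 7).
Rivermont receives 2.

2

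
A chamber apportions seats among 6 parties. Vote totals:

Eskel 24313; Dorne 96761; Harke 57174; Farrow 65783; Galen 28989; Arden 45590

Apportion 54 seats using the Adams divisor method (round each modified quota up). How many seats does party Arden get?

Standard divisor 318610/54 ≈ 5900.185; standard quotas: Eskel 4.121, Dorne 16.400, Harke 9.690, Farrow 11.149, Galen 4.913, Arden 7.727.
Rounding up gives 5, 17, 10, 12, 5, 8 = 57 seats, so the divisor must be adjusted.
With modified divisor 6200: modified quotas Eskel 3.921, Dorne 15.607, Harke 9.222, Farrow 10.610, Galen 4.676, Arden 7.353.
Rounding up: Eskel 4, Dorne 16, Harke 10, Farrow 11, Galen 5, Arden 8 (total 54).
Arden receives 8.

8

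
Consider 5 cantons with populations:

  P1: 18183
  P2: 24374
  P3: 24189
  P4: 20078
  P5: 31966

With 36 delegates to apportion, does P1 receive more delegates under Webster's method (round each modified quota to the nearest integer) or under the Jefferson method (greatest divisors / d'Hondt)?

Webster: P1 6, P2 7, P3 7, P4 6, P5 10.
Jefferson: P1 5, P2 8, P3 7, P4 6, P5 10.
P1 gets 6 under Webster and 5 under Jefferson.

Webster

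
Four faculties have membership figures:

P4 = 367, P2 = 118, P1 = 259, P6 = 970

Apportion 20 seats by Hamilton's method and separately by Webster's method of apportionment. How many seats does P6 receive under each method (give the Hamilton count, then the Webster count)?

11 and 12

Hamilton: P4 4, P2 2, P1 3, P6 11.
Webster: P4 4, P2 1, P1 3, P6 12.
P6 gets 11 under Hamilton and 12 under Webster.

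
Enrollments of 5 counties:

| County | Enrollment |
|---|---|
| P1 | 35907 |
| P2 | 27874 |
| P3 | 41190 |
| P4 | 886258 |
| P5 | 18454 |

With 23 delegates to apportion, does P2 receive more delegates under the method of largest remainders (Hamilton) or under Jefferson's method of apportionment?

Hamilton: P1 1, P2 1, P3 1, P4 20, P5 0.
Jefferson: P1 0, P2 0, P3 1, P4 22, P5 0.
P2 gets 1 under Hamilton and 0 under Jefferson.

Hamilton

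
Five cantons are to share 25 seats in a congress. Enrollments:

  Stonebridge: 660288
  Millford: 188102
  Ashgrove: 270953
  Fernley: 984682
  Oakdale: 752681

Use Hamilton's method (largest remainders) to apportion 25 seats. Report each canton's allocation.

Total 2856706; standard divisor 2856706/25 ≈ 114268.24.
Standard quotas: Stonebridge 5.7784, Millford 1.6461, Ashgrove 2.3712, Fernley 8.6173, Oakdale 6.5870.
Lower quotas: Stonebridge 5, Millford 1, Ashgrove 2, Fernley 8, Oakdale 6 (sum 22, leaving 3 seats).
Remainders in descending order: Stonebridge 0.7784, Millford 0.6461, Fernley 0.6173, Oakdale 0.5870, Ashgrove 0.3712.
Largest remainders: Stonebridge, Millford, Fernley receive the extra seats.

Stonebridge 6; Millford 2; Ashgrove 2; Fernley 9; Oakdale 6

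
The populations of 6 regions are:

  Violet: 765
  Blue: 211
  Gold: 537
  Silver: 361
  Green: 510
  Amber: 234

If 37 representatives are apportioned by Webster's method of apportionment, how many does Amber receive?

Standard divisor 2618/37 ≈ 70.757; standard quotas: Violet 10.812, Blue 2.982, Gold 7.589, Silver 5.102, Green 7.208, Amber 3.307.
Rounding to the nearest integer gives Violet 11, Blue 3, Gold 8, Silver 5, Green 7, Amber 3 — total 37, matching the house size, so no adjustment is needed.
Amber receives 3.

3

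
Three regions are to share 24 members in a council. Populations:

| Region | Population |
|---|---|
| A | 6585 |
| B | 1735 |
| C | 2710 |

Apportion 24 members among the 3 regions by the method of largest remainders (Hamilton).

A=14, B=4, C=6

Total 11030; standard divisor 11030/24 ≈ 459.583.
Standard quotas: A 14.3282, B 3.7752, C 5.8966.
Lower quotas: A 14, B 3, C 5 (sum 22, leaving 2 seats).
Remainders in descending order: C 0.8966, B 0.7752, A 0.3282.
The surplus seats go to C, B.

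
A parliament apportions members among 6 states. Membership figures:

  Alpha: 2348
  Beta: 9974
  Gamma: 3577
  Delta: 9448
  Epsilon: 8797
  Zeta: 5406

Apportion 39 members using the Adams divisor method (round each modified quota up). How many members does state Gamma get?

Standard divisor 39550/39 ≈ 1014.103; standard quotas: Alpha 2.315, Beta 9.835, Gamma 3.527, Delta 9.317, Epsilon 8.675, Zeta 5.331.
Rounding up gives 3, 10, 4, 10, 9, 6 = 42 seats, so the divisor must be adjusted.
With modified divisor 1104: modified quotas Alpha 2.127, Beta 9.034, Gamma 3.240, Delta 8.558, Epsilon 7.968, Zeta 4.897.
Rounding up: Alpha 3, Beta 10, Gamma 4, Delta 9, Epsilon 8, Zeta 5 (total 39).
Gamma receives 4.

4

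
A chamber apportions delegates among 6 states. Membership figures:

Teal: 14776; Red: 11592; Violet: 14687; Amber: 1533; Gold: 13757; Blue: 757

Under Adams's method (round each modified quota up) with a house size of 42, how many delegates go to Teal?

11

Standard divisor 57102/42 ≈ 1359.571; standard quotas: Teal 10.868, Red 8.526, Violet 10.803, Amber 1.128, Gold 10.119, Blue 0.557.
Rounding up gives 11, 9, 11, 2, 11, 1 = 45 seats, so the divisor must be adjusted.
With modified divisor 1473: modified quotas Teal 10.031, Red 7.870, Violet 9.971, Amber 1.041, Gold 9.339, Blue 0.514.
Rounding up: Teal 11, Red 8, Violet 10, Amber 2, Gold 10, Blue 1 (total 42).
Teal receives 11.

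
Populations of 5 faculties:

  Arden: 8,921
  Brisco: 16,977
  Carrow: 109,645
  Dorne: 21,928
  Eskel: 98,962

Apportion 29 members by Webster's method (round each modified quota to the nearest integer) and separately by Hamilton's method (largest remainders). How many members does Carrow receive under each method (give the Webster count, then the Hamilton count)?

13 and 12

Webster: Arden 1, Brisco 2, Carrow 13, Dorne 2, Eskel 11.
Hamilton: Arden 1, Brisco 2, Carrow 12, Dorne 3, Eskel 11.
Carrow gets 13 under Webster and 12 under Hamilton.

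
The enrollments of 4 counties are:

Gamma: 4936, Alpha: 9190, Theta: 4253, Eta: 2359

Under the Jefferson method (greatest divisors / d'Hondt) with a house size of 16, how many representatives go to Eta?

Standard divisor 20738/16 ≈ 1296.125; standard quotas: Gamma 3.808, Alpha 7.090, Theta 3.281, Eta 1.820.
Rounding down gives 3, 7, 3, 1 = 14 seats, so the divisor must be adjusted.
With modified divisor 1160: modified quotas Gamma 4.255, Alpha 7.922, Theta 3.666, Eta 2.034.
Rounding down: Gamma 4, Alpha 7, Theta 3, Eta 2 (total 16).
Eta receives 2.

2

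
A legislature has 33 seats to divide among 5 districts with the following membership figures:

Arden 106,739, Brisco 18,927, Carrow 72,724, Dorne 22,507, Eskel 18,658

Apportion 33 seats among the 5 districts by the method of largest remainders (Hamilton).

Arden 15, Brisco 3, Carrow 10, Dorne 3, Eskel 2

The standard divisor is 239555/33 ≈ 7259.242.
Standard quotas: Arden 14.7039, Brisco 2.6073, Carrow 10.0181, Dorne 3.1005, Eskel 2.5702.
Lower quotas: Arden 14, Brisco 2, Carrow 10, Dorne 3, Eskel 2 (sum 31, leaving 2 seats).
Remainders in descending order: Arden 0.7039, Brisco 0.6073, Eskel 0.5702, Dorne 0.1005, Carrow 0.0181.
The surplus seats go to Arden, Brisco.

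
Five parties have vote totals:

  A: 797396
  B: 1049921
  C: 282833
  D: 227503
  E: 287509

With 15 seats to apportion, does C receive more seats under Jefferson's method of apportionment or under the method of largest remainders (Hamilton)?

Jefferson: A 5, B 7, C 1, D 1, E 1.
Hamilton: A 4, B 6, C 2, D 1, E 2.
C gets 1 under Jefferson and 2 under Hamilton.

Hamilton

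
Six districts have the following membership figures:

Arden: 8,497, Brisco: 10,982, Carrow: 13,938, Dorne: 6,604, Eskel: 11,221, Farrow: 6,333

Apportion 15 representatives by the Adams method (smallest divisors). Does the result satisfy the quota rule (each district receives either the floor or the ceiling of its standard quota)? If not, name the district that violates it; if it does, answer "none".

Standard quotas: Arden 2.214, Brisco 2.861, Carrow 3.631, Dorne 1.721, Eskel 2.923, Farrow 1.650.
Adams allocation: Arden 2, Brisco 3, Carrow 3, Dorne 2, Eskel 3, Farrow 2.
Every allocation lies between the lower and upper quota.

none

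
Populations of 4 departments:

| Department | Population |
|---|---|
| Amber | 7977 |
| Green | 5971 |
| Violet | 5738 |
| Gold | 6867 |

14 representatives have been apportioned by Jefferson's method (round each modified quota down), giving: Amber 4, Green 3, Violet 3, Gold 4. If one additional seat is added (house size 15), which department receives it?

Amber

Priority for the next seat is population ÷ (current seats + 1).
Priorities: Amber 1595.400, Green 1492.750, Violet 1434.500, Gold 1373.400.
Highest priority: Amber.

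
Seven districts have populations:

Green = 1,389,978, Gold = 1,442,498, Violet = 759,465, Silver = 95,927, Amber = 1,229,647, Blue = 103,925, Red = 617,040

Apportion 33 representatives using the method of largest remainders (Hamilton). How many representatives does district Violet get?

4

The standard divisor is 5638480/33 ≈ 170863.03.
Standard quotas: Green 8.1350, Gold 8.4424, Violet 4.4449, Silver 0.5614, Amber 7.1967, Blue 0.6082, Red 3.6113.
Lower quotas: Green 8, Gold 8, Violet 4, Silver 0, Amber 7, Blue 0, Red 3 (sum 30, leaving 3 seats).
Remainders in descending order: Red 0.6113, Blue 0.6082, Silver 0.5614, Violet 0.4449, Gold 0.4424, Amber 0.1967, Green 0.1350.
Largest remainders: Red, Blue, Silver receive the extra seats.
Violet receives 4.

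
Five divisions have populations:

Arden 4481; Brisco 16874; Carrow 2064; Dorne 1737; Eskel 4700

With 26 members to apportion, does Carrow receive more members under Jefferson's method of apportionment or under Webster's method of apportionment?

Webster

Jefferson: Arden 4, Brisco 16, Carrow 1, Dorne 1, Eskel 4.
Webster: Arden 4, Brisco 15, Carrow 2, Dorne 1, Eskel 4.
Carrow gets 1 under Jefferson and 2 under Webster.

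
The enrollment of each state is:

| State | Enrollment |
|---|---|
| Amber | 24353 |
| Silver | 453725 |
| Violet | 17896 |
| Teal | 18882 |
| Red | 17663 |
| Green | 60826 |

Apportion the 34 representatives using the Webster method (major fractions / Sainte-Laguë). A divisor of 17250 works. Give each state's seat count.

Amber 1, Silver 26, Violet 1, Teal 1, Red 1, Green 4

With modified divisor 17250: modified quotas Amber 1.412, Silver 26.303, Violet 1.037, Teal 1.095, Red 1.024, Green 3.526.
Rounding to the nearest integer: Amber 1, Silver 26, Violet 1, Teal 1, Red 1, Green 4 (total 34).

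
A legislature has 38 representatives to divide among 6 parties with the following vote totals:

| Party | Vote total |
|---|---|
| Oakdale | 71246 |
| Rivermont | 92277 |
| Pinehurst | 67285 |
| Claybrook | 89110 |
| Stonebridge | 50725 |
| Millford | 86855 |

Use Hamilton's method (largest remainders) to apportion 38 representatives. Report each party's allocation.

Standard divisor: 457498 ÷ 38 ≈ 12039.421.
Standard quotas: Oakdale 5.9177, Rivermont 7.6646, Pinehurst 5.5887, Claybrook 7.4015, Stonebridge 4.2132, Millford 7.2142.
Lower quotas: Oakdale 5, Rivermont 7, Pinehurst 5, Claybrook 7, Stonebridge 4, Millford 7 (sum 35, leaving 3 seats).
Remainders in descending order: Oakdale 0.9177, Rivermont 0.6646, Pinehurst 0.5887, Claybrook 0.4015, Millford 0.2142, Stonebridge 0.2132.
Largest remainders: Oakdale, Rivermont, Pinehurst receive the extra seats.

Oakdale=6, Rivermont=8, Pinehurst=6, Claybrook=7, Stonebridge=4, Millford=7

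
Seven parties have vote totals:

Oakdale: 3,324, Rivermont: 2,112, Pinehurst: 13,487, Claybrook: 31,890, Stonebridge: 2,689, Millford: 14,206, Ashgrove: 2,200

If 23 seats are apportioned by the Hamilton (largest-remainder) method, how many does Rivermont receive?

Standard divisor: 69908 ÷ 23 ≈ 3039.478.
Standard quotas: Oakdale 1.0936, Rivermont 0.6949, Pinehurst 4.4373, Claybrook 10.4919, Stonebridge 0.8847, Millford 4.6738, Ashgrove 0.7238.
Lower quotas: Oakdale 1, Rivermont 0, Pinehurst 4, Claybrook 10, Stonebridge 0, Millford 4, Ashgrove 0 (sum 19, leaving 4 seats).
Remainders in descending order: Stonebridge 0.8847, Ashgrove 0.7238, Rivermont 0.6949, Millford 0.6738, Claybrook 0.4919, Pinehurst 0.4373, Oakdale 0.0936.
Largest remainders: Stonebridge, Ashgrove, Rivermont, Millford receive the extra seats.
Rivermont receives 1.

1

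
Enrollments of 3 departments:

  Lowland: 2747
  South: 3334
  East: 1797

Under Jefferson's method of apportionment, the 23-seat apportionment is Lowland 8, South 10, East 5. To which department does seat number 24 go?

Lowland

Priority for the next seat is population ÷ (current seats + 1).
Priorities: Lowland 305.222, South 303.091, East 299.500.
Highest priority: Lowland.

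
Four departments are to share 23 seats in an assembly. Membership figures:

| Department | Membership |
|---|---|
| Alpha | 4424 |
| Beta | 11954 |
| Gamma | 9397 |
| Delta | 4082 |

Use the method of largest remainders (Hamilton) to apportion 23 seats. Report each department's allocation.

Total 29857; standard divisor 29857/23 ≈ 1298.13.
Standard quotas: Alpha 3.4080, Beta 9.2086, Gamma 7.2389, Delta 3.1445.
Lower quotas: Alpha 3, Beta 9, Gamma 7, Delta 3 (sum 22, leaving 1 seat).
Remainders in descending order: Alpha 0.4080, Gamma 0.2389, Beta 0.2086, Delta 0.1445.
The surplus seat goes to Alpha.

Alpha 4, Beta 9, Gamma 7, Delta 3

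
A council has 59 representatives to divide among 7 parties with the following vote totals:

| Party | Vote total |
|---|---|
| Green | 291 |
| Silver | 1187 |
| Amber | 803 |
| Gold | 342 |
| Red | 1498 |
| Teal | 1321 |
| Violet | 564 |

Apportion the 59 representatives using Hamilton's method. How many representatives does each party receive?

Green 3, Silver 12, Amber 8, Gold 3, Red 15, Teal 13, Violet 5

Standard divisor: 6006 ÷ 59 ≈ 101.797.
Standard quotas: Green 2.859, Silver 11.661, Amber 7.888, Gold 3.360, Red 14.716, Teal 12.977, Violet 5.540.
Lower quotas: Green 2, Silver 11, Amber 7, Gold 3, Red 14, Teal 12, Violet 5 (sum 54, leaving 5 seats).
Remainders in descending order: Teal 0.977, Amber 0.888, Green 0.859, Red 0.716, Silver 0.661, Violet 0.540, Gold 0.360.
Largest remainders: Teal, Amber, Green, Red, Silver receive the extra seats.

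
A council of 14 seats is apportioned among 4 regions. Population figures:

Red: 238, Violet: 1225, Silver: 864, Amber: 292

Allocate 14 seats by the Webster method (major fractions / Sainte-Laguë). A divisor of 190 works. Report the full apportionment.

Red=1, Violet=6, Silver=5, Amber=2

With modified divisor 190: modified quotas Red 1.253, Violet 6.447, Silver 4.547, Amber 1.537.
Rounding to the nearest integer: Red 1, Violet 6, Silver 5, Amber 2 (total 14).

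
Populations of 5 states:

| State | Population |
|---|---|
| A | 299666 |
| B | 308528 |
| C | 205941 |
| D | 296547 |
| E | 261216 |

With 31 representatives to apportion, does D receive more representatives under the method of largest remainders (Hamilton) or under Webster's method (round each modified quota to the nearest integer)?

Hamilton: A 7, B 7, C 4, D 7, E 6.
Webster: A 7, B 7, C 5, D 6, E 6.
D gets 7 under Hamilton and 6 under Webster.

Hamilton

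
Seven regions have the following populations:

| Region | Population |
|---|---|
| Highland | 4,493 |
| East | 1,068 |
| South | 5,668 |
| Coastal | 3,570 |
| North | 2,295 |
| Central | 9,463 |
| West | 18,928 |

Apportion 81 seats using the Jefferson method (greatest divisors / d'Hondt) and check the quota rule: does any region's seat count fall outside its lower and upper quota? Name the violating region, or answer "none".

West

Standard quotas: Highland 8.001, East 1.902, South 10.094, Coastal 6.357, North 4.087, Central 16.852, West 33.707.
Jefferson allocation: Highland 8, East 1, South 10, Coastal 6, North 4, Central 17, West 35.
West has quota 33.707 (lower 33, upper 34) but receives 35 — outside the quota interval.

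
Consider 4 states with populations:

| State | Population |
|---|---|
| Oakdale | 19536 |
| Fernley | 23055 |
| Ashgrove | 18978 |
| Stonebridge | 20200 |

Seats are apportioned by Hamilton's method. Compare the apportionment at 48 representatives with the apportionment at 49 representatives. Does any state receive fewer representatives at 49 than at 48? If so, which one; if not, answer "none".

none

At 48 seats: Oakdale 11, Fernley 14, Ashgrove 11, Stonebridge 12.
At 49 seats: Oakdale 12, Fernley 14, Ashgrove 11, Stonebridge 12.
No state's allocation decreased.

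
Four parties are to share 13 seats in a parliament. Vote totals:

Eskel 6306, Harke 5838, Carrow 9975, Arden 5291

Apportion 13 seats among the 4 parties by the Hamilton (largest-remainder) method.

Standard divisor: 27410 ÷ 13 ≈ 2108.462.
Standard quotas: Eskel 2.9908, Harke 2.7688, Carrow 4.7309, Arden 2.5094.
Lower quotas: Eskel 2, Harke 2, Carrow 4, Arden 2 (sum 10, leaving 3 seats).
Remainders in descending order: Eskel 0.9908, Harke 0.7688, Carrow 0.7309, Arden 0.5094.
The surplus seats go to Eskel, Harke, Carrow.

Eskel 3; Harke 3; Carrow 5; Arden 2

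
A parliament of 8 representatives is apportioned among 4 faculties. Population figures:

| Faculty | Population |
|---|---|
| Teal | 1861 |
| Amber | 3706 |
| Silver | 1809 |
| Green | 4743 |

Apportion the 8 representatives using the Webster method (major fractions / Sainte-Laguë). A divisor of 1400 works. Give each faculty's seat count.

With modified divisor 1400: modified quotas Teal 1.329, Amber 2.647, Silver 1.292, Green 3.388.
Rounding to the nearest integer: Teal 1, Amber 3, Silver 1, Green 3 (total 8).

Teal 1, Amber 3, Silver 1, Green 3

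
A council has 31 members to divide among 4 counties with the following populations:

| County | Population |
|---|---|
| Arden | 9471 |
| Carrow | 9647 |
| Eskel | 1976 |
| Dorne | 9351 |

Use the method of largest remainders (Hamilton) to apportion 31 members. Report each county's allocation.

Arden=10, Carrow=10, Eskel=2, Dorne=9

The standard divisor is 30445/31 ≈ 982.097.
Standard quotas: Arden 9.6437, Carrow 9.8229, Eskel 2.0120, Dorne 9.5215.
Lower quotas: Arden 9, Carrow 9, Eskel 2, Dorne 9 (sum 29, leaving 2 seats).
Remainders in descending order: Carrow 0.8229, Arden 0.6437, Dorne 0.5215, Eskel 0.0120.
Largest remainders: Carrow, Arden receive the extra seats.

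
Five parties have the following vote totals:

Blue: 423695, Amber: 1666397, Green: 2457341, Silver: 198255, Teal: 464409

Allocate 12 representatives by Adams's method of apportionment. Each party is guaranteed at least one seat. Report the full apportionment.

Standard divisor 5210097/12 ≈ 434174.75; standard quotas: Blue 0.976, Amber 3.838, Green 5.660, Silver 0.457, Teal 1.070.
Rounding up gives 1, 4, 6, 1, 2 = 14 seats, so the divisor must be adjusted.
With modified divisor 523500: modified quotas Blue 0.809, Amber 3.183, Green 4.694, Silver 0.379, Teal 0.887.
Rounding up: Blue 1, Amber 4, Green 5, Silver 1, Teal 1 (total 12).

Blue: 1; Amber: 4; Green: 5; Silver: 1; Teal: 1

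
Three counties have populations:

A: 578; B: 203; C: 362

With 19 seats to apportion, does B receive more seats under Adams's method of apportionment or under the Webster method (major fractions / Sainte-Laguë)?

Adams: A 9, B 4, C 6.
Webster: A 10, B 3, C 6.
B gets 4 under Adams and 3 under Webster.

Adams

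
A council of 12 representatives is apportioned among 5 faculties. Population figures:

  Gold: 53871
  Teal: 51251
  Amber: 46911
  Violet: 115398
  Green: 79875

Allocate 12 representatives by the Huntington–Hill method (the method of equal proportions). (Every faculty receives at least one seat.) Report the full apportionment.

Gold: 2, Teal: 2, Amber: 2, Violet: 4, Green: 2

With divisor 32890: modified quotas Gold 1.638, Teal 1.558, Amber 1.426, Violet 3.509, Green 2.429.
Geometric-mean thresholds: Gold √(1·2)=1.414, Teal √(1·2)=1.414, Amber √(1·2)=1.414, Violet √(3·4)=3.464, Green √(2·3)=2.449.
Each quota rounded against its threshold gives Gold 2, Teal 2, Amber 2, Violet 4, Green 2 (total 12).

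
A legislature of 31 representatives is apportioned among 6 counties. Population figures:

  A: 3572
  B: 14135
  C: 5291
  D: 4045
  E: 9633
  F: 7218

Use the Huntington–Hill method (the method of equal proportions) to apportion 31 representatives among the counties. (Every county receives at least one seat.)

A=2, B=10, C=4, D=3, E=7, F=5

With divisor 1472: modified quotas A 2.427, B 9.603, C 3.594, D 2.748, E 6.544, F 4.904.
Geometric-mean thresholds: A √(2·3)=2.449, B √(9·10)=9.487, C √(3·4)=3.464, D √(2·3)=2.449, E √(6·7)=6.481, F √(4·5)=4.472.
Each quota rounded against its threshold gives A 2, B 10, C 4, D 3, E 7, F 5 (total 31).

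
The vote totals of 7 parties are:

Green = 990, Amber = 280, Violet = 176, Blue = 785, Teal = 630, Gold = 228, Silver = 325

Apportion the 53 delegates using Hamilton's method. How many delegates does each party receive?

Green=15; Amber=4; Violet=3; Blue=12; Teal=10; Gold=4; Silver=5

Standard divisor: 3414 ÷ 53 ≈ 64.415.
Standard quotas: Green 15.369, Amber 4.347, Violet 2.732, Blue 12.187, Teal 9.780, Gold 3.540, Silver 5.045.
Lower quotas: Green 15, Amber 4, Violet 2, Blue 12, Teal 9, Gold 3, Silver 5 (sum 50, leaving 3 seats).
Remainders in descending order: Teal 0.780, Violet 0.732, Gold 0.540, Green 0.369, Amber 0.347, Blue 0.187, Silver 0.045.
Largest remainders: Teal, Violet, Gold receive the extra seats.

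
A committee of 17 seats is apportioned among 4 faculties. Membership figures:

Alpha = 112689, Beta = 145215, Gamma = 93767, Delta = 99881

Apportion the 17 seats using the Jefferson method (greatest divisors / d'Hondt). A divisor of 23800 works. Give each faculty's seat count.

With modified divisor 23800: modified quotas Alpha 4.735, Beta 6.101, Gamma 3.940, Delta 4.197.
Rounding down: Alpha 4, Beta 6, Gamma 3, Delta 4 (total 17).

Alpha=4, Beta=6, Gamma=3, Delta=4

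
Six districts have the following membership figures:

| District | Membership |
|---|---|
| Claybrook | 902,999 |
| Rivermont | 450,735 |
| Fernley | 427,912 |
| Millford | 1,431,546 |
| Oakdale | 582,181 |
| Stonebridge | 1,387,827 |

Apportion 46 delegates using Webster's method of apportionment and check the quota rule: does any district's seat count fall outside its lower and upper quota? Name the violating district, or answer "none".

none

Standard quotas: Claybrook 8.014, Rivermont 4.000, Fernley 3.798, Millford 12.705, Oakdale 5.167, Stonebridge 12.317.
Webster allocation: Claybrook 8, Rivermont 4, Fernley 4, Millford 13, Oakdale 5, Stonebridge 12.
Every allocation lies between the lower and upper quota.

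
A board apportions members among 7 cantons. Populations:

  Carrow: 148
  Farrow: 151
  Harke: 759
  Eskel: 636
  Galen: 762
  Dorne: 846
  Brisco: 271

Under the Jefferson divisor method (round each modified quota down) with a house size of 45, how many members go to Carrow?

1

Standard divisor 3573/45 ≈ 79.4; standard quotas: Carrow 1.864, Farrow 1.902, Harke 9.559, Eskel 8.010, Galen 9.597, Dorne 10.655, Brisco 3.413.
Rounding down gives 1, 1, 9, 8, 9, 10, 3 = 41 seats, so the divisor must be adjusted.
With modified divisor 74.75: modified quotas Carrow 1.980, Farrow 2.020, Harke 10.154, Eskel 8.508, Galen 10.194, Dorne 11.318, Brisco 3.625.
Rounding down: Carrow 1, Farrow 2, Harke 10, Eskel 8, Galen 10, Dorne 11, Brisco 3 (total 45).
Carrow receives 1.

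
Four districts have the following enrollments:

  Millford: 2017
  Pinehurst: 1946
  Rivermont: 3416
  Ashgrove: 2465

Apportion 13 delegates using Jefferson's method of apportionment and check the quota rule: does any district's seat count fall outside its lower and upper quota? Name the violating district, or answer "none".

Standard quotas: Millford 2.664, Pinehurst 2.570, Rivermont 4.511, Ashgrove 3.255.
Jefferson allocation: Millford 3, Pinehurst 2, Rivermont 5, Ashgrove 3.
Every allocation lies between the lower and upper quota.

none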